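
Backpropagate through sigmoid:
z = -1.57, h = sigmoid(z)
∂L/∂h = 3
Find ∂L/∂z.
∂L/∂z = 0.4277

σ(-1.57) = 0.1722
σ'(-1.57) = σ(-1.57)(1 - σ(-1.57)) = 0.1722 × 0.8278 = 0.1426
∂L/∂z = ∂L/∂h · σ'(z) = 3 × 0.1426 = 0.4277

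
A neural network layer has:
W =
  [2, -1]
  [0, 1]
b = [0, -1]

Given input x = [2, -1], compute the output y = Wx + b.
y = [5, -2]

Wx = [2×2 + -1×-1, 0×2 + 1×-1]
   = [5, -1]
y = Wx + b = [5 + 0, -1 + -1] = [5, -2]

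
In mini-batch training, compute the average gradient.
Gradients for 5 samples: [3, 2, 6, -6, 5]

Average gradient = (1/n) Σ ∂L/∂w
Average gradient = 2

Average = (1/5)(3 + 2 + 6 + -6 + 5) = 10/5 = 2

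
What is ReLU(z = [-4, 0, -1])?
h = [0, 0, 0]

ReLU applied element-wise: max(0,-4)=0, max(0,0)=0, max(0,-1)=0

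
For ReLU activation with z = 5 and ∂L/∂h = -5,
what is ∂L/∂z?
∂L/∂z = -5

h = ReLU(5) = 5
Since z > 0: ∂h/∂z = 1
∂L/∂z = ∂L/∂h · ∂h/∂z = -5 × 1 = -5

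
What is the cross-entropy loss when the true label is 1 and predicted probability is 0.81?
L = 0.2107

L = -1·log(0.81) - 0·log(0.19) = -log(0.81) = 0.2107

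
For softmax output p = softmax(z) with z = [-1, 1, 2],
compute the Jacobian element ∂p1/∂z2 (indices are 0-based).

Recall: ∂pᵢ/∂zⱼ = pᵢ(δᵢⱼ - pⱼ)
∂p1/∂z2 = -0.183

p = softmax(z) = [0.03512, 0.2595, 0.7054]
p1 = 0.2595, p2 = 0.7054

∂p1/∂z2 = -p1 × p2 = -0.2595 × 0.7054 = -0.183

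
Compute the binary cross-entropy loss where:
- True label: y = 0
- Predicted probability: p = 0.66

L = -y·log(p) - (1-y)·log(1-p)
L = 1.079

L = -0·log(0.66) - 1·log(0.34) = -log(0.34) = 1.079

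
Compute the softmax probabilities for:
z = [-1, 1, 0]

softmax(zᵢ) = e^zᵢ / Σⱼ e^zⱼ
p = [0.09, 0.6652, 0.2447]

exp(z) = [0.3679, 2.718, 1]
Sum = 4.086
p = [0.09, 0.6652, 0.2447]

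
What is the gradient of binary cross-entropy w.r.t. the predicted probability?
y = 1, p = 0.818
∂L/∂p = -1.222

∂L/∂p = -y/p + (1-y)/(1-p) = -1/0.818 + 0 = -1.222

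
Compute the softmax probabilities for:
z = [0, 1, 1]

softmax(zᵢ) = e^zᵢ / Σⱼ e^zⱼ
p = [0.1554, 0.4223, 0.4223]

exp(z) = [1, 2.718, 2.718]
Sum = 6.437
p = [0.1554, 0.4223, 0.4223]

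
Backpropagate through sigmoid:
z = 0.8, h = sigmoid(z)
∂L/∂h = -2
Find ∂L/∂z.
∂L/∂z = -0.4278

σ(0.8) = 0.69
σ'(0.8) = σ(0.8)(1 - σ(0.8)) = 0.69 × 0.31 = 0.2139
∂L/∂z = ∂L/∂h · σ'(z) = -2 × 0.2139 = -0.4278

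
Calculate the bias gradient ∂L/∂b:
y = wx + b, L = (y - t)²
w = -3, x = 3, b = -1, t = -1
∂L/∂b = -18

y = wx + b = (-3)(3) + -1 = -10
∂L/∂y = 2(y - t) = 2(-10 - -1) = -18
∂y/∂b = 1
∂L/∂b = ∂L/∂y · ∂y/∂b = -18 × 1 = -18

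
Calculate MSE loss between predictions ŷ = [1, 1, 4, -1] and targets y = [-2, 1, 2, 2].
MSE = 5.5

MSE = (1/4)((1--2)² + (1-1)² + (4-2)² + (-1-2)²) = (1/4)(9 + 0 + 4 + 9) = 5.5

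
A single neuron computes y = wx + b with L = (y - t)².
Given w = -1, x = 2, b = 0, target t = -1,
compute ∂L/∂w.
∂L/∂w = -4

y = wx + b = (-1)(2) + 0 = -2
∂L/∂y = 2(y - t) = 2(-2 - -1) = -2
∂y/∂w = x = 2
∂L/∂w = ∂L/∂y · ∂y/∂w = -2 × 2 = -4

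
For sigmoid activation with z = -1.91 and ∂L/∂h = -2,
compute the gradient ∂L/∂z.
∂L/∂z = -0.2247

σ(-1.91) = 0.129
σ'(-1.91) = σ(-1.91)(1 - σ(-1.91)) = 0.129 × 0.871 = 0.1123
∂L/∂z = ∂L/∂h · σ'(z) = -2 × 0.1123 = -0.2247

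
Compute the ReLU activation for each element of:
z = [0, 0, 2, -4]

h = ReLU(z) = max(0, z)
h = [0, 0, 2, 0]

ReLU applied element-wise: max(0,0)=0, max(0,0)=0, max(0,2)=2, max(0,-4)=0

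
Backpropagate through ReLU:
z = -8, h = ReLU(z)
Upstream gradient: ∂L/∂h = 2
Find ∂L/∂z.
∂L/∂z = 0

h = ReLU(-8) = 0
Since z < 0: ∂h/∂z = 0
∂L/∂z = ∂L/∂h · ∂h/∂z = 2 × 0 = 0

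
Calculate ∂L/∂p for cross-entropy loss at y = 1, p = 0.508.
∂L/∂p = -1.969

∂L/∂p = -y/p + (1-y)/(1-p) = -1/0.508 + 0 = -1.969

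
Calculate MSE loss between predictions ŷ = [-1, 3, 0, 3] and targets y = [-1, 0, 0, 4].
MSE = 2.5

MSE = (1/4)((-1--1)² + (3-0)² + (0-0)² + (3-4)²) = (1/4)(0 + 9 + 0 + 1) = 2.5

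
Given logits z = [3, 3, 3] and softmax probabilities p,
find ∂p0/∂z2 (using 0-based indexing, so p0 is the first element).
∂p0/∂z2 = -0.1111

p = softmax(z) = [0.3333, 0.3333, 0.3333]
p0 = 0.3333, p2 = 0.3333

∂p0/∂z2 = -p0 × p2 = -0.3333 × 0.3333 = -0.1111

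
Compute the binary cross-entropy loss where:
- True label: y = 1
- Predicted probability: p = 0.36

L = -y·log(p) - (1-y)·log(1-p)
L = 1.022

L = -1·log(0.36) - 0·log(0.64) = -log(0.36) = 1.022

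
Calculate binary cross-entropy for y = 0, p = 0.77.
L = 1.47

L = -0·log(0.77) - 1·log(0.23) = -log(0.23) = 1.47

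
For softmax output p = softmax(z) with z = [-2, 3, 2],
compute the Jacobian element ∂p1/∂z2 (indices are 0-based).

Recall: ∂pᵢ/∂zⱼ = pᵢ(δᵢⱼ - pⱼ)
∂p1/∂z2 = -0.1947

p = softmax(z) = [0.004902, 0.7275, 0.2676]
p1 = 0.7275, p2 = 0.2676

∂p1/∂z2 = -p1 × p2 = -0.7275 × 0.2676 = -0.1947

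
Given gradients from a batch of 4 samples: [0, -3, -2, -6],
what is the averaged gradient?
Average gradient = -2.75

Average = (1/4)(0 + -3 + -2 + -6) = -11/4 = -2.75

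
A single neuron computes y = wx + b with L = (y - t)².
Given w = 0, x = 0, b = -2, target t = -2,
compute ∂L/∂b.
∂L/∂b = 0

y = wx + b = (0)(0) + -2 = -2
∂L/∂y = 2(y - t) = 2(-2 - -2) = 0
∂y/∂b = 1
∂L/∂b = ∂L/∂y · ∂y/∂b = 0 × 1 = 0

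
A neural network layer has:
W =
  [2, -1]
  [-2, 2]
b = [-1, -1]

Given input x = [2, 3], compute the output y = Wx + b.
y = [0, 1]

Wx = [2×2 + -1×3, -2×2 + 2×3]
   = [1, 2]
y = Wx + b = [1 + -1, 2 + -1] = [0, 1]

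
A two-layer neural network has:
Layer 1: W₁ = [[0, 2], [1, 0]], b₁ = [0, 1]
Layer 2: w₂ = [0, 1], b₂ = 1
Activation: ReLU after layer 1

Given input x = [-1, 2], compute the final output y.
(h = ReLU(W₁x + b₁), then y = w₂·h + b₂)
y = 1

Layer 1 pre-activation: z₁ = [4, 0]
After ReLU: h = [4, 0]
Layer 2 output: y = 0×4 + 1×0 + 1 = 1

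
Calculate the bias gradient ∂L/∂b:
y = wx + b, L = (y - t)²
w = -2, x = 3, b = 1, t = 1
∂L/∂b = -12

y = wx + b = (-2)(3) + 1 = -5
∂L/∂y = 2(y - t) = 2(-5 - 1) = -12
∂y/∂b = 1
∂L/∂b = ∂L/∂y · ∂y/∂b = -12 × 1 = -12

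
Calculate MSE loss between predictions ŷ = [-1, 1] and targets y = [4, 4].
MSE = 17

MSE = (1/2)((-1-4)² + (1-4)²) = (1/2)(25 + 9) = 17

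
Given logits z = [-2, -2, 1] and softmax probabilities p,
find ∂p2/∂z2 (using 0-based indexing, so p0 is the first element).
∂p2/∂z2 = 0.08236

p = softmax(z) = [0.04528, 0.04528, 0.9094]
p2 = 0.9094

∂p2/∂z2 = p2(1 - p2) = 0.9094 × (1 - 0.9094) = 0.08236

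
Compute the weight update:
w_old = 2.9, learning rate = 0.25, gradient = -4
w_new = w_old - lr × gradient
w_new = 3.9

w_new = w - η·∂L/∂w = 2.9 - 0.25×(-4) = 2.9 - (-1) = 3.9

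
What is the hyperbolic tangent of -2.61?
-0.9892

tanh(-2.61) = (e^(-2.61) - e^(2.61))/(e^(-2.61) + e^(2.61)) = -0.9892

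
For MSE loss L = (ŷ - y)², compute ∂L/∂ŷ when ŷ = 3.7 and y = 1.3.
∂L/∂ŷ = 4.8

∂L/∂ŷ = 2(ŷ - y) = 2(3.7 - 1.3) = 2(2.4) = 4.8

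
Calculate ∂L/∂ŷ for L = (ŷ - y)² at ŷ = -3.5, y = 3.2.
∂L/∂ŷ = -13.4

∂L/∂ŷ = 2(ŷ - y) = 2(-3.5 - 3.2) = 2(-6.7) = -13.4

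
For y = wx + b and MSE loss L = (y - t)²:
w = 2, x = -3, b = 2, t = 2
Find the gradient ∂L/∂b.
∂L/∂b = -12

y = wx + b = (2)(-3) + 2 = -4
∂L/∂y = 2(y - t) = 2(-4 - 2) = -12
∂y/∂b = 1
∂L/∂b = ∂L/∂y · ∂y/∂b = -12 × 1 = -12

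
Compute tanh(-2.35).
-0.982

tanh(-2.35) = (e^(-2.35) - e^(2.35))/(e^(-2.35) + e^(2.35)) = -0.982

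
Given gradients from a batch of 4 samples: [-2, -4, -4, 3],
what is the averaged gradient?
Average gradient = -1.75

Average = (1/4)(-2 + -4 + -4 + 3) = -7/4 = -1.75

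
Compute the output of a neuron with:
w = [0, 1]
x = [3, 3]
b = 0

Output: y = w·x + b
y = 3

y = (0)(3) + (1)(3) + 0 = 3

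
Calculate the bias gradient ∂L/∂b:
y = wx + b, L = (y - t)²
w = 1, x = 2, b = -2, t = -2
∂L/∂b = 4

y = wx + b = (1)(2) + -2 = 0
∂L/∂y = 2(y - t) = 2(0 - -2) = 4
∂y/∂b = 1
∂L/∂b = ∂L/∂y · ∂y/∂b = 4 × 1 = 4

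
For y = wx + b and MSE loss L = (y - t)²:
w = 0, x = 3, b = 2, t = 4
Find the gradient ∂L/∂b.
∂L/∂b = -4

y = wx + b = (0)(3) + 2 = 2
∂L/∂y = 2(y - t) = 2(2 - 4) = -4
∂y/∂b = 1
∂L/∂b = ∂L/∂y · ∂y/∂b = -4 × 1 = -4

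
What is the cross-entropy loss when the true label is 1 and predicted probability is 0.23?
L = 1.47

L = -1·log(0.23) - 0·log(0.77) = -log(0.23) = 1.47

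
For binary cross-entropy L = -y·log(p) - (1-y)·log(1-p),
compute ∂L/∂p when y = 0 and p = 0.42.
∂L/∂p = 1.724

∂L/∂p = -y/p + (1-y)/(1-p) = 0 + 1/0.58 = 1.724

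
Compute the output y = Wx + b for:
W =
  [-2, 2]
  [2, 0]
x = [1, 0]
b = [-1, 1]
y = [-3, 3]

Wx = [-2×1 + 2×0, 2×1 + 0×0]
   = [-2, 2]
y = Wx + b = [-2 + -1, 2 + 1] = [-3, 3]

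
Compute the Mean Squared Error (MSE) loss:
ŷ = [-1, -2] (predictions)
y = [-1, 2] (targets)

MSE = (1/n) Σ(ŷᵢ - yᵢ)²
MSE = 8

MSE = (1/2)((-1--1)² + (-2-2)²) = (1/2)(0 + 16) = 8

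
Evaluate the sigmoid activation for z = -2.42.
0.08166

sigmoid(-2.42) = 1/(1 + e^(2.42)) = 1/(1 + 11.25) = 0.08166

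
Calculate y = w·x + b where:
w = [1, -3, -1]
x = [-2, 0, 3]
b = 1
y = -4

y = (1)(-2) + (-3)(0) + (-1)(3) + 1 = -4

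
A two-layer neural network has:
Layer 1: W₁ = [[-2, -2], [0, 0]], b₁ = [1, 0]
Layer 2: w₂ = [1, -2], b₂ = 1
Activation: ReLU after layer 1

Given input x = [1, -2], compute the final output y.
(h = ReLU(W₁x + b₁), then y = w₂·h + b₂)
y = 4

Layer 1 pre-activation: z₁ = [3, 0]
After ReLU: h = [3, 0]
Layer 2 output: y = 1×3 + -2×0 + 1 = 4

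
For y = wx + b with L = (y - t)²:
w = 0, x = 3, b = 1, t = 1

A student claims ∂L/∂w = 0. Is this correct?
Correct

y = (0)(3) + 1 = 1
∂L/∂y = 2(y - t) = 2(1 - 1) = 0
∂y/∂w = x = 3
∂L/∂w = 0 × 3 = 0

Claimed value: 0
Correct: The correct gradient is 0.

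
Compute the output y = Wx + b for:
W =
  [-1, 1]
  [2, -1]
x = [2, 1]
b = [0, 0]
y = [-1, 3]

Wx = [-1×2 + 1×1, 2×2 + -1×1]
   = [-1, 3]
y = Wx + b = [-1 + 0, 3 + 0] = [-1, 3]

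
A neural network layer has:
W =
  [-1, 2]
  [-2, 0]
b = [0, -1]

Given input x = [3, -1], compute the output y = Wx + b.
y = [-5, -7]

Wx = [-1×3 + 2×-1, -2×3 + 0×-1]
   = [-5, -6]
y = Wx + b = [-5 + 0, -6 + -1] = [-5, -7]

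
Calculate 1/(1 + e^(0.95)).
0.2789

sigmoid(-0.95) = 1/(1 + e^(0.95)) = 1/(1 + 2.586) = 0.2789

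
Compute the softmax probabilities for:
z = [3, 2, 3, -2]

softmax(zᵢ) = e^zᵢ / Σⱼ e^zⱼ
p = [0.4211, 0.1549, 0.4211, 0.0028]

exp(z) = [20.09, 7.389, 20.09, 0.1353]
Sum = 47.7
p = [0.4211, 0.1549, 0.4211, 0.0028]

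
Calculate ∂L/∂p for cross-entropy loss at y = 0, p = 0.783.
∂L/∂p = 4.608

∂L/∂p = -y/p + (1-y)/(1-p) = 0 + 1/0.217 = 4.608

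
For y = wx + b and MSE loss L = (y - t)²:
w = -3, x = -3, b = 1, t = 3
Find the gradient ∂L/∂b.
∂L/∂b = 14

y = wx + b = (-3)(-3) + 1 = 10
∂L/∂y = 2(y - t) = 2(10 - 3) = 14
∂y/∂b = 1
∂L/∂b = ∂L/∂y · ∂y/∂b = 14 × 1 = 14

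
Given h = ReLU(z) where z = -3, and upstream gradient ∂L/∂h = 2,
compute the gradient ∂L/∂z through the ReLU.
∂L/∂z = 0

h = ReLU(-3) = 0
Since z < 0: ∂h/∂z = 0
∂L/∂z = ∂L/∂h · ∂h/∂z = 2 × 0 = 0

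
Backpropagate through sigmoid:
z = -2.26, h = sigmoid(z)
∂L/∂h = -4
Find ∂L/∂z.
∂L/∂z = -0.3422

σ(-2.26) = 0.09449
σ'(-2.26) = σ(-2.26)(1 - σ(-2.26)) = 0.09449 × 0.9055 = 0.08556
∂L/∂z = ∂L/∂h · σ'(z) = -4 × 0.08556 = -0.3422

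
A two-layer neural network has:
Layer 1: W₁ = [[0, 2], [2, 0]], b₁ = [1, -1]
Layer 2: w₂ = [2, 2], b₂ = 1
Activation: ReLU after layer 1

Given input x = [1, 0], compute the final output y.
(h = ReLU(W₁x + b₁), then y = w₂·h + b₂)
y = 5

Layer 1 pre-activation: z₁ = [1, 1]
After ReLU: h = [1, 1]
Layer 2 output: y = 2×1 + 2×1 + 1 = 5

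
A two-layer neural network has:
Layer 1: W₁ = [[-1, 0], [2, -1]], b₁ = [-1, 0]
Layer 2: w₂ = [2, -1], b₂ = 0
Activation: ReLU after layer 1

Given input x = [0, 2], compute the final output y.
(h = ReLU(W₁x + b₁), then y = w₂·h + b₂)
y = 0

Layer 1 pre-activation: z₁ = [-1, -2]
After ReLU: h = [0, 0]
Layer 2 output: y = 2×0 + -1×0 + 0 = 0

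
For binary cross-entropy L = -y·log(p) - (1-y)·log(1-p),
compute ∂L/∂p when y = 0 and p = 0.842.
∂L/∂p = 6.329

∂L/∂p = -y/p + (1-y)/(1-p) = 0 + 1/0.158 = 6.329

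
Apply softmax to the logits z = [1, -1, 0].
p = [0.6652, 0.09, 0.2447]

exp(z) = [2.718, 0.3679, 1]
Sum = 4.086
p = [0.6652, 0.09, 0.2447]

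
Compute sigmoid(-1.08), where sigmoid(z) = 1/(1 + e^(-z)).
0.2535

sigmoid(-1.08) = 1/(1 + e^(1.08)) = 1/(1 + 2.945) = 0.2535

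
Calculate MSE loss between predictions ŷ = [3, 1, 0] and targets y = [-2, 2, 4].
MSE = 14

MSE = (1/3)((3--2)² + (1-2)² + (0-4)²) = (1/3)(25 + 1 + 16) = 14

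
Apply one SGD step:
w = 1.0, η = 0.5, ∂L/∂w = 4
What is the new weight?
w_new = -1

w_new = w - η·∂L/∂w = 1.0 - 0.5×(4) = 1.0 - (2) = -1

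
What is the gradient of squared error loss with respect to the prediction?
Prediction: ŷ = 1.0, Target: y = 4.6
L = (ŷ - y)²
∂L/∂ŷ = -7.2

∂L/∂ŷ = 2(ŷ - y) = 2(1.0 - 4.6) = 2(-3.6) = -7.2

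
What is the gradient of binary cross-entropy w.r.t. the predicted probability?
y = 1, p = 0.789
∂L/∂p = -1.267

∂L/∂p = -y/p + (1-y)/(1-p) = -1/0.789 + 0 = -1.267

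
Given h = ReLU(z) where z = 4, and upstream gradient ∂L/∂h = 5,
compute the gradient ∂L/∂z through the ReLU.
∂L/∂z = 5

h = ReLU(4) = 4
Since z > 0: ∂h/∂z = 1
∂L/∂z = ∂L/∂h · ∂h/∂z = 5 × 1 = 5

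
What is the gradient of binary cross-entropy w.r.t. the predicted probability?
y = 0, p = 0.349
∂L/∂p = 1.536

∂L/∂p = -y/p + (1-y)/(1-p) = 0 + 1/0.651 = 1.536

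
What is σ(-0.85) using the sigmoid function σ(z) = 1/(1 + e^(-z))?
0.2994

sigmoid(-0.85) = 1/(1 + e^(0.85)) = 1/(1 + 2.34) = 0.2994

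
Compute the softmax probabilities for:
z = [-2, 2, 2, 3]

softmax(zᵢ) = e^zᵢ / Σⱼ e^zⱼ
p = [0.0039, 0.2111, 0.2111, 0.5739]

exp(z) = [0.1353, 7.389, 7.389, 20.09]
Sum = 35
p = [0.0039, 0.2111, 0.2111, 0.5739]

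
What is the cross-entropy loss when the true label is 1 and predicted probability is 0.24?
L = 1.427

L = -1·log(0.24) - 0·log(0.76) = -log(0.24) = 1.427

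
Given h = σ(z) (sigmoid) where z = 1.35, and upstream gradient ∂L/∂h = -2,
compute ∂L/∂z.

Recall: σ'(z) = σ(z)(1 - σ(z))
∂L/∂z = -0.327

σ(1.35) = 0.7941
σ'(1.35) = σ(1.35)(1 - σ(1.35)) = 0.7941 × 0.2059 = 0.1635
∂L/∂z = ∂L/∂h · σ'(z) = -2 × 0.1635 = -0.327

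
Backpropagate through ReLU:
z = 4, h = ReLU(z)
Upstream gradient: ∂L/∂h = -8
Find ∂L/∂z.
∂L/∂z = -8

h = ReLU(4) = 4
Since z > 0: ∂h/∂z = 1
∂L/∂z = ∂L/∂h · ∂h/∂z = -8 × 1 = -8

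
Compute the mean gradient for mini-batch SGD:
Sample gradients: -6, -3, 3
Average gradient = -2

Average = (1/3)(-6 + -3 + 3) = -6/3 = -2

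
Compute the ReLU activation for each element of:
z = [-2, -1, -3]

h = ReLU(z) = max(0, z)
h = [0, 0, 0]

ReLU applied element-wise: max(0,-2)=0, max(0,-1)=0, max(0,-3)=0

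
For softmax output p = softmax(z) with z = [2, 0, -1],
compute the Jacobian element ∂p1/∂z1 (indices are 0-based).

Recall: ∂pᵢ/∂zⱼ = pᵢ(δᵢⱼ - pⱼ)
∂p1/∂z1 = 0.1012

p = softmax(z) = [0.8438, 0.1142, 0.04201]
p1 = 0.1142

∂p1/∂z1 = p1(1 - p1) = 0.1142 × (1 - 0.1142) = 0.1012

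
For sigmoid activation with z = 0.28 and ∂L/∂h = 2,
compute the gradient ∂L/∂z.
∂L/∂z = 0.4903

σ(0.28) = 0.5695
σ'(0.28) = σ(0.28)(1 - σ(0.28)) = 0.5695 × 0.4305 = 0.2452
∂L/∂z = ∂L/∂h · σ'(z) = 2 × 0.2452 = 0.4903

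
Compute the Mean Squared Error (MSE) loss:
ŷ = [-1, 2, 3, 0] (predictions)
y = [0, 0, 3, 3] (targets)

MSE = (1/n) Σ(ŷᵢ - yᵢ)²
MSE = 3.5

MSE = (1/4)((-1-0)² + (2-0)² + (3-3)² + (0-3)²) = (1/4)(1 + 4 + 0 + 9) = 3.5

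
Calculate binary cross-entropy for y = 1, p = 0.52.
L = 0.6539

L = -1·log(0.52) - 0·log(0.48) = -log(0.52) = 0.6539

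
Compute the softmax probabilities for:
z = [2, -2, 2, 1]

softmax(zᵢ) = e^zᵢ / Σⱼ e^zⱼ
p = [0.4191, 0.0077, 0.4191, 0.1542]

exp(z) = [7.389, 0.1353, 7.389, 2.718]
Sum = 17.63
p = [0.4191, 0.0077, 0.4191, 0.1542]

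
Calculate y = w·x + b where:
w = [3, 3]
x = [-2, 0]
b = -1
y = -7

y = (3)(-2) + (3)(0) + -1 = -7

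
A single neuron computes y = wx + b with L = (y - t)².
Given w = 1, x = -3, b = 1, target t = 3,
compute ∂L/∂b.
∂L/∂b = -10

y = wx + b = (1)(-3) + 1 = -2
∂L/∂y = 2(y - t) = 2(-2 - 3) = -10
∂y/∂b = 1
∂L/∂b = ∂L/∂y · ∂y/∂b = -10 × 1 = -10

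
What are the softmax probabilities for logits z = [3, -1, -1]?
p = [0.9647, 0.0177, 0.0177]

exp(z) = [20.09, 0.3679, 0.3679]
Sum = 20.82
p = [0.9647, 0.0177, 0.0177]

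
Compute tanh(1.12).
0.8076

tanh(1.12) = (e^(1.12) - e^(-1.12))/(e^(1.12) + e^(-1.12)) = 0.8076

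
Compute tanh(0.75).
0.6351

tanh(0.75) = (e^(0.75) - e^(-0.75))/(e^(0.75) + e^(-0.75)) = 0.6351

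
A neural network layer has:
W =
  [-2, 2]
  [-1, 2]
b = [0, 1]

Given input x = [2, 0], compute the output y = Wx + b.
y = [-4, -1]

Wx = [-2×2 + 2×0, -1×2 + 2×0]
   = [-4, -2]
y = Wx + b = [-4 + 0, -2 + 1] = [-4, -1]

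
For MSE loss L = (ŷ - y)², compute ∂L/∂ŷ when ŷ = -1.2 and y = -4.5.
∂L/∂ŷ = 6.6

∂L/∂ŷ = 2(ŷ - y) = 2(-1.2 - -4.5) = 2(3.3) = 6.6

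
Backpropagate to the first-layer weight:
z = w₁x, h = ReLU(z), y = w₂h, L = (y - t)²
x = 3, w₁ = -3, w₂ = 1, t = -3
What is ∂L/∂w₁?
∂L/∂w₁ = 0

Forward pass:
z = w₁x = -3×3 = -9
h = ReLU(-9) = 0
y = w₂h = 1×0 = 0

Backward pass:
∂L/∂y = 2(y - t) = 2(0 - -3) = 6
∂y/∂h = w₂ = 1
∂h/∂z = 0 (ReLU derivative)
∂z/∂w₁ = x = 3

∂L/∂w₁ = 6 × 1 × 0 × 3 = 0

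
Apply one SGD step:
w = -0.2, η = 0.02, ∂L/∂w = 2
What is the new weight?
w_new = -0.24

w_new = w - η·∂L/∂w = -0.2 - 0.02×(2) = -0.2 - (0.04) = -0.24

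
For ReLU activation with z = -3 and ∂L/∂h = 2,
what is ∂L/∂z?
∂L/∂z = 0

h = ReLU(-3) = 0
Since z < 0: ∂h/∂z = 0
∂L/∂z = ∂L/∂h · ∂h/∂z = 2 × 0 = 0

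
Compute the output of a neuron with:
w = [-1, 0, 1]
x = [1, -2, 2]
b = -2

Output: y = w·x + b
y = -1

y = (-1)(1) + (0)(-2) + (1)(2) + -2 = -1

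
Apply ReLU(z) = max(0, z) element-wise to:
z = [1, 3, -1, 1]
h = [1, 3, 0, 1]

ReLU applied element-wise: max(0,1)=1, max(0,3)=3, max(0,-1)=0, max(0,1)=1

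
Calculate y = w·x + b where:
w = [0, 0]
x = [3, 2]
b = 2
y = 2

y = (0)(3) + (0)(2) + 2 = 2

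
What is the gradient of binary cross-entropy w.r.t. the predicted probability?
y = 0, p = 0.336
∂L/∂p = 1.506

∂L/∂p = -y/p + (1-y)/(1-p) = 0 + 1/0.664 = 1.506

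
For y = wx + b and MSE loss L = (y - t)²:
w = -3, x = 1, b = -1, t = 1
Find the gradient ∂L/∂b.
∂L/∂b = -10

y = wx + b = (-3)(1) + -1 = -4
∂L/∂y = 2(y - t) = 2(-4 - 1) = -10
∂y/∂b = 1
∂L/∂b = ∂L/∂y · ∂y/∂b = -10 × 1 = -10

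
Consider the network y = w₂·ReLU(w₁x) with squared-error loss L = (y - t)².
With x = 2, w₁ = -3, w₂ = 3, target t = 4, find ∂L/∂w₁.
∂L/∂w₁ = 0

Forward pass:
z = w₁x = -3×2 = -6
h = ReLU(-6) = 0
y = w₂h = 3×0 = 0

Backward pass:
∂L/∂y = 2(y - t) = 2(0 - 4) = -8
∂y/∂h = w₂ = 3
∂h/∂z = 0 (ReLU derivative)
∂z/∂w₁ = x = 2

∂L/∂w₁ = -8 × 3 × 0 × 2 = 0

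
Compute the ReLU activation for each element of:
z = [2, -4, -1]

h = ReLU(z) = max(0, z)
h = [2, 0, 0]

ReLU applied element-wise: max(0,2)=2, max(0,-4)=0, max(0,-1)=0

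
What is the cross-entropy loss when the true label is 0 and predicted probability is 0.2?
L = 0.2231

L = -0·log(0.2) - 1·log(0.8) = -log(0.8) = 0.2231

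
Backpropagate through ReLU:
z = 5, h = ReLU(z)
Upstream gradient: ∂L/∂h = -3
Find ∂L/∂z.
∂L/∂z = -3

h = ReLU(5) = 5
Since z > 0: ∂h/∂z = 1
∂L/∂z = ∂L/∂h · ∂h/∂z = -3 × 1 = -3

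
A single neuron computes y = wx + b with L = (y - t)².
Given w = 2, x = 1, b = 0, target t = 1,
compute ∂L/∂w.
∂L/∂w = 2

y = wx + b = (2)(1) + 0 = 2
∂L/∂y = 2(y - t) = 2(2 - 1) = 2
∂y/∂w = x = 1
∂L/∂w = ∂L/∂y · ∂y/∂w = 2 × 1 = 2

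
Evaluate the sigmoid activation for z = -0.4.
0.4013

sigmoid(-0.4) = 1/(1 + e^(0.4)) = 1/(1 + 1.492) = 0.4013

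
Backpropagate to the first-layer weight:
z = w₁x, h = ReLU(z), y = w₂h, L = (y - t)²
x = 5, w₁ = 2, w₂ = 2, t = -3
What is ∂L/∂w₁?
∂L/∂w₁ = 460

Forward pass:
z = w₁x = 2×5 = 10
h = ReLU(10) = 10
y = w₂h = 2×10 = 20

Backward pass:
∂L/∂y = 2(y - t) = 2(20 - -3) = 46
∂y/∂h = w₂ = 2
∂h/∂z = 1 (ReLU derivative)
∂z/∂w₁ = x = 5

∂L/∂w₁ = 46 × 2 × 1 × 5 = 460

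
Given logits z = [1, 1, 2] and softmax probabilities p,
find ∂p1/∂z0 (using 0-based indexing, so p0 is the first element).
∂p1/∂z0 = -0.04492

p = softmax(z) = [0.2119, 0.2119, 0.5761]
p1 = 0.2119, p0 = 0.2119

∂p1/∂z0 = -p1 × p0 = -0.2119 × 0.2119 = -0.04492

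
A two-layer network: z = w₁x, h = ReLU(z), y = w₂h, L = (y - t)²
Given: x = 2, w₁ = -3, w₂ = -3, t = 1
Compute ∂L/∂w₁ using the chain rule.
∂L/∂w₁ = 0

Forward pass:
z = w₁x = -3×2 = -6
h = ReLU(-6) = 0
y = w₂h = -3×0 = 0

Backward pass:
∂L/∂y = 2(y - t) = 2(0 - 1) = -2
∂y/∂h = w₂ = -3
∂h/∂z = 0 (ReLU derivative)
∂z/∂w₁ = x = 2

∂L/∂w₁ = -2 × -3 × 0 × 2 = 0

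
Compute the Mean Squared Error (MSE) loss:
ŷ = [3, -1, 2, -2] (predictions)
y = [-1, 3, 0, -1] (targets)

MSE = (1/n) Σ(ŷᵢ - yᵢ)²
MSE = 9.25

MSE = (1/4)((3--1)² + (-1-3)² + (2-0)² + (-2--1)²) = (1/4)(16 + 16 + 4 + 1) = 9.25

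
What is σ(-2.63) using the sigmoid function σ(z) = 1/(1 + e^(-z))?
0.06723

sigmoid(-2.63) = 1/(1 + e^(2.63)) = 1/(1 + 13.87) = 0.06723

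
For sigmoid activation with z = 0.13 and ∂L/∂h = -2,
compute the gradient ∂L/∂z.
∂L/∂z = -0.4979

σ(0.13) = 0.5325
σ'(0.13) = σ(0.13)(1 - σ(0.13)) = 0.5325 × 0.4675 = 0.2489
∂L/∂z = ∂L/∂h · σ'(z) = -2 × 0.2489 = -0.4979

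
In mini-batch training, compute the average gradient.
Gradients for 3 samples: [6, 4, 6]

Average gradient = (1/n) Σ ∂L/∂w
Average gradient = 5.333

Average = (1/3)(6 + 4 + 6) = 16/3 = 5.333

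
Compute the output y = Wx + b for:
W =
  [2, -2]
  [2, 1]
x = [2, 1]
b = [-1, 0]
y = [1, 5]

Wx = [2×2 + -2×1, 2×2 + 1×1]
   = [2, 5]
y = Wx + b = [2 + -1, 5 + 0] = [1, 5]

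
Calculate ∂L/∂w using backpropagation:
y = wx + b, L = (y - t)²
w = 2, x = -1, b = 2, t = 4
∂L/∂w = 8

y = wx + b = (2)(-1) + 2 = 0
∂L/∂y = 2(y - t) = 2(0 - 4) = -8
∂y/∂w = x = -1
∂L/∂w = ∂L/∂y · ∂y/∂w = -8 × -1 = 8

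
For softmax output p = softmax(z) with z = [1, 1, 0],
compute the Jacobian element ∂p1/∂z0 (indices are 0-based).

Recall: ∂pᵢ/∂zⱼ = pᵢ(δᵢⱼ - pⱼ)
∂p1/∂z0 = -0.1784

p = softmax(z) = [0.4223, 0.4223, 0.1554]
p1 = 0.4223, p0 = 0.4223

∂p1/∂z0 = -p1 × p0 = -0.4223 × 0.4223 = -0.1784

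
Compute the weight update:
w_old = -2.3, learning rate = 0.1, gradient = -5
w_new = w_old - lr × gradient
w_new = -1.8

w_new = w - η·∂L/∂w = -2.3 - 0.1×(-5) = -2.3 - (-0.5) = -1.8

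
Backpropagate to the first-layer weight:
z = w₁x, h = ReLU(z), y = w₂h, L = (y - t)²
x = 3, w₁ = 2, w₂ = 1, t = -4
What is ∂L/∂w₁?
∂L/∂w₁ = 60

Forward pass:
z = w₁x = 2×3 = 6
h = ReLU(6) = 6
y = w₂h = 1×6 = 6

Backward pass:
∂L/∂y = 2(y - t) = 2(6 - -4) = 20
∂y/∂h = w₂ = 1
∂h/∂z = 1 (ReLU derivative)
∂z/∂w₁ = x = 3

∂L/∂w₁ = 20 × 1 × 1 × 3 = 60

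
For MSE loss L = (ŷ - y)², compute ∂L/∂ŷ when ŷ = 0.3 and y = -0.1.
∂L/∂ŷ = 0.8

∂L/∂ŷ = 2(ŷ - y) = 2(0.3 - -0.1) = 2(0.4) = 0.8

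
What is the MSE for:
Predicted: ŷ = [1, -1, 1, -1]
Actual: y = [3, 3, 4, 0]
MSE = 7.5

MSE = (1/4)((1-3)² + (-1-3)² + (1-4)² + (-1-0)²) = (1/4)(4 + 16 + 9 + 1) = 7.5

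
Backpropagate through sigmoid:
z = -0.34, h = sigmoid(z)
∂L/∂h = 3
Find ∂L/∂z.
∂L/∂z = 0.7287

σ(-0.34) = 0.4158
σ'(-0.34) = σ(-0.34)(1 - σ(-0.34)) = 0.4158 × 0.5842 = 0.2429
∂L/∂z = ∂L/∂h · σ'(z) = 3 × 0.2429 = 0.7287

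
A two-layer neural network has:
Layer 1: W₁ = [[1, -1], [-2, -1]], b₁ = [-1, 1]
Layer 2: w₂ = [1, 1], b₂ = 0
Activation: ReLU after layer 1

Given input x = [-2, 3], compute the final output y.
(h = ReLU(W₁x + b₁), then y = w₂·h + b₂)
y = 2

Layer 1 pre-activation: z₁ = [-6, 2]
After ReLU: h = [0, 2]
Layer 2 output: y = 1×0 + 1×2 + 0 = 2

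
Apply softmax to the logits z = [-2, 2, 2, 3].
p = [0.0039, 0.2111, 0.2111, 0.5739]

exp(z) = [0.1353, 7.389, 7.389, 20.09]
Sum = 35
p = [0.0039, 0.2111, 0.2111, 0.5739]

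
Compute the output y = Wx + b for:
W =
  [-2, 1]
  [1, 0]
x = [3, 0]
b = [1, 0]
y = [-5, 3]

Wx = [-2×3 + 1×0, 1×3 + 0×0]
   = [-6, 3]
y = Wx + b = [-6 + 1, 3 + 0] = [-5, 3]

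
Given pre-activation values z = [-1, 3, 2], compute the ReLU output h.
h = [0, 3, 2]

ReLU applied element-wise: max(0,-1)=0, max(0,3)=3, max(0,2)=2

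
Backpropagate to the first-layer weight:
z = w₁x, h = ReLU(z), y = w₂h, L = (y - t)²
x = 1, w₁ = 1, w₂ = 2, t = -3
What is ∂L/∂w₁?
∂L/∂w₁ = 20

Forward pass:
z = w₁x = 1×1 = 1
h = ReLU(1) = 1
y = w₂h = 2×1 = 2

Backward pass:
∂L/∂y = 2(y - t) = 2(2 - -3) = 10
∂y/∂h = w₂ = 2
∂h/∂z = 1 (ReLU derivative)
∂z/∂w₁ = x = 1

∂L/∂w₁ = 10 × 2 × 1 × 1 = 20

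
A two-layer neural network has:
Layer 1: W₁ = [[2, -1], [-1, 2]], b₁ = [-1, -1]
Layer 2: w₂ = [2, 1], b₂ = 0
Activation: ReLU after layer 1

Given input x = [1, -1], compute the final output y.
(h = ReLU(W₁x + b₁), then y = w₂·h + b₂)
y = 4

Layer 1 pre-activation: z₁ = [2, -4]
After ReLU: h = [2, 0]
Layer 2 output: y = 2×2 + 1×0 + 0 = 4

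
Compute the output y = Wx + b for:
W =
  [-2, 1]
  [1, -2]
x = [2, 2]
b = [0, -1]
y = [-2, -3]

Wx = [-2×2 + 1×2, 1×2 + -2×2]
   = [-2, -2]
y = Wx + b = [-2 + 0, -2 + -1] = [-2, -3]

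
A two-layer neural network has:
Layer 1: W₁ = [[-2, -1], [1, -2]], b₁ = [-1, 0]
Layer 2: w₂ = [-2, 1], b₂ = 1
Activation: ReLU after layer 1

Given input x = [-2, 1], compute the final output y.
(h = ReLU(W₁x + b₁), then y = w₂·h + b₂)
y = -3

Layer 1 pre-activation: z₁ = [2, -4]
After ReLU: h = [2, 0]
Layer 2 output: y = -2×2 + 1×0 + 1 = -3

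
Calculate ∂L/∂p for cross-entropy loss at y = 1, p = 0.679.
∂L/∂p = -1.473

∂L/∂p = -y/p + (1-y)/(1-p) = -1/0.679 + 0 = -1.473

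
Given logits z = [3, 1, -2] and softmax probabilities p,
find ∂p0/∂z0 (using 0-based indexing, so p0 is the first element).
∂p0/∂z0 = 0.1089

p = softmax(z) = [0.8756, 0.1185, 0.0059]
p0 = 0.8756

∂p0/∂z0 = p0(1 - p0) = 0.8756 × (1 - 0.8756) = 0.1089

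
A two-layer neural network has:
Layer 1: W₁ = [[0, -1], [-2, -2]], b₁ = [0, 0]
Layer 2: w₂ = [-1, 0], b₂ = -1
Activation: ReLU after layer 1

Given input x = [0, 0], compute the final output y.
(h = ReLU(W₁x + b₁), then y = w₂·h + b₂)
y = -1

Layer 1 pre-activation: z₁ = [0, 0]
After ReLU: h = [0, 0]
Layer 2 output: y = -1×0 + 0×0 + -1 = -1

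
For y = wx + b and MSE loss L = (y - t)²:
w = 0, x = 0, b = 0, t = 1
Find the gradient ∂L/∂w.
∂L/∂w = 0

y = wx + b = (0)(0) + 0 = 0
∂L/∂y = 2(y - t) = 2(0 - 1) = -2
∂y/∂w = x = 0
∂L/∂w = ∂L/∂y · ∂y/∂w = -2 × 0 = 0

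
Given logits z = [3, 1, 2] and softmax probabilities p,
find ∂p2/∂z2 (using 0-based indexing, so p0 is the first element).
∂p2/∂z2 = 0.1848

p = softmax(z) = [0.6652, 0.09003, 0.2447]
p2 = 0.2447

∂p2/∂z2 = p2(1 - p2) = 0.2447 × (1 - 0.2447) = 0.1848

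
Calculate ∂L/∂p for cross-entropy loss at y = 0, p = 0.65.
∂L/∂p = 2.857

∂L/∂p = -y/p + (1-y)/(1-p) = 0 + 1/0.35 = 2.857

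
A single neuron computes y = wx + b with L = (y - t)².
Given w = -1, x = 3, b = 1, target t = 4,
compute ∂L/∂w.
∂L/∂w = -36

y = wx + b = (-1)(3) + 1 = -2
∂L/∂y = 2(y - t) = 2(-2 - 4) = -12
∂y/∂w = x = 3
∂L/∂w = ∂L/∂y · ∂y/∂w = -12 × 3 = -36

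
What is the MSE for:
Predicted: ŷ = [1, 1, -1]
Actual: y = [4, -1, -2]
MSE = 4.667

MSE = (1/3)((1-4)² + (1--1)² + (-1--2)²) = (1/3)(9 + 4 + 1) = 4.667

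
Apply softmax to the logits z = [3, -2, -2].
p = [0.9867, 0.0066, 0.0066]

exp(z) = [20.09, 0.1353, 0.1353]
Sum = 20.36
p = [0.9867, 0.0066, 0.0066]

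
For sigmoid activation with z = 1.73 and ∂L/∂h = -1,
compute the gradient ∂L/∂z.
∂L/∂z = -0.1279

σ(1.73) = 0.8494
σ'(1.73) = σ(1.73)(1 - σ(1.73)) = 0.8494 × 0.1506 = 0.1279
∂L/∂z = ∂L/∂h · σ'(z) = -1 × 0.1279 = -0.1279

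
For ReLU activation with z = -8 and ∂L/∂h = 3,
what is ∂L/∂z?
∂L/∂z = 0

h = ReLU(-8) = 0
Since z < 0: ∂h/∂z = 0
∂L/∂z = ∂L/∂h · ∂h/∂z = 3 × 0 = 0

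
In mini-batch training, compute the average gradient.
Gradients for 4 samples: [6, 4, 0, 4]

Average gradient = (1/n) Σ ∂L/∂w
Average gradient = 3.5

Average = (1/4)(6 + 4 + 0 + 4) = 14/4 = 3.5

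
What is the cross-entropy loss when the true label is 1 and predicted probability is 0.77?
L = 0.2614

L = -1·log(0.77) - 0·log(0.23) = -log(0.77) = 0.2614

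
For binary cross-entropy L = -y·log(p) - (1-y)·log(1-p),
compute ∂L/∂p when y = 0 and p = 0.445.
∂L/∂p = 1.802

∂L/∂p = -y/p + (1-y)/(1-p) = 0 + 1/0.555 = 1.802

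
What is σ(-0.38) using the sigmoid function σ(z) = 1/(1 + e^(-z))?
0.4061

sigmoid(-0.38) = 1/(1 + e^(0.38)) = 1/(1 + 1.462) = 0.4061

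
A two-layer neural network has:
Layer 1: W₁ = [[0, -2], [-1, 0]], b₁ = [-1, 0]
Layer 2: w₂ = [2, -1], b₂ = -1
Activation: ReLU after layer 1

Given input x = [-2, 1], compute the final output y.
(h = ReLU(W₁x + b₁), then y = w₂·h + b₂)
y = -3

Layer 1 pre-activation: z₁ = [-3, 2]
After ReLU: h = [0, 2]
Layer 2 output: y = 2×0 + -1×2 + -1 = -3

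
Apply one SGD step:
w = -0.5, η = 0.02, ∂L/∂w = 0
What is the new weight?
w_new = -0.5

w_new = w - η·∂L/∂w = -0.5 - 0.02×(0) = -0.5 - (0) = -0.5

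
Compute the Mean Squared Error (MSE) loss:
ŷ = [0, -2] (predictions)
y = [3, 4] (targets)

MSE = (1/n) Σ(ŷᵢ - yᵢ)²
MSE = 22.5

MSE = (1/2)((0-3)² + (-2-4)²) = (1/2)(9 + 36) = 22.5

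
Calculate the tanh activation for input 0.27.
0.2636

tanh(0.27) = (e^(0.27) - e^(-0.27))/(e^(0.27) + e^(-0.27)) = 0.2636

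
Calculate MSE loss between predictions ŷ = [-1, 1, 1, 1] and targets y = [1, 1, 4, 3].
MSE = 4.25

MSE = (1/4)((-1-1)² + (1-1)² + (1-4)² + (1-3)²) = (1/4)(4 + 0 + 9 + 4) = 4.25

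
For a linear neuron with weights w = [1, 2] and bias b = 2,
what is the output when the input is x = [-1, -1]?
y = -1

y = (1)(-1) + (2)(-1) + 2 = -1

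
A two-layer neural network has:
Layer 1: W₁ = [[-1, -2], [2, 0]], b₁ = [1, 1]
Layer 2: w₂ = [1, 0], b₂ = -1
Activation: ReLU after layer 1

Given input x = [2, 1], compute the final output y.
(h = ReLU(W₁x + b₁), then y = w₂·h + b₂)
y = -1

Layer 1 pre-activation: z₁ = [-3, 5]
After ReLU: h = [0, 5]
Layer 2 output: y = 1×0 + 0×5 + -1 = -1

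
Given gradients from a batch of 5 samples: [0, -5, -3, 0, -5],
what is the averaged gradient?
Average gradient = -2.6

Average = (1/5)(0 + -5 + -3 + 0 + -5) = -13/5 = -2.6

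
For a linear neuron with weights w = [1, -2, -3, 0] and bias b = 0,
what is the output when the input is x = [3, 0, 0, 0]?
y = 3

y = (1)(3) + (-2)(0) + (-3)(0) + (0)(0) + 0 = 3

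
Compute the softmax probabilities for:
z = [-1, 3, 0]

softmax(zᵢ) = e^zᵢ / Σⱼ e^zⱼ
p = [0.0171, 0.9362, 0.0466]

exp(z) = [0.3679, 20.09, 1]
Sum = 21.45
p = [0.0171, 0.9362, 0.0466]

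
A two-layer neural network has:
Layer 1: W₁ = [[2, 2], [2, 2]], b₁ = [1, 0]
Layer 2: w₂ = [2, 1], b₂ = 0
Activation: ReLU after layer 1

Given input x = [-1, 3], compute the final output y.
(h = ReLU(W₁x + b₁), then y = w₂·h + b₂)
y = 14

Layer 1 pre-activation: z₁ = [5, 4]
After ReLU: h = [5, 4]
Layer 2 output: y = 2×5 + 1×4 + 0 = 14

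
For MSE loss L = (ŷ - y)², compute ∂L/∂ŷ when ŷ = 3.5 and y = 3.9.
∂L/∂ŷ = -0.8

∂L/∂ŷ = 2(ŷ - y) = 2(3.5 - 3.9) = 2(-0.4) = -0.8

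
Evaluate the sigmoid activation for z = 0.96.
0.7231

sigmoid(0.96) = 1/(1 + e^(-0.96)) = 1/(1 + 0.3829) = 0.7231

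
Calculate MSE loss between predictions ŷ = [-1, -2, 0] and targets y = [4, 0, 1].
MSE = 10

MSE = (1/3)((-1-4)² + (-2-0)² + (0-1)²) = (1/3)(25 + 4 + 1) = 10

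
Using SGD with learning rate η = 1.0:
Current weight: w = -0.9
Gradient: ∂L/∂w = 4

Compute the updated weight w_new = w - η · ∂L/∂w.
w_new = -4.9

w_new = w - η·∂L/∂w = -0.9 - 1.0×(4) = -0.9 - (4) = -4.9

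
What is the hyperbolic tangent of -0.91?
-0.7211

tanh(-0.91) = (e^(-0.91) - e^(0.91))/(e^(-0.91) + e^(0.91)) = -0.7211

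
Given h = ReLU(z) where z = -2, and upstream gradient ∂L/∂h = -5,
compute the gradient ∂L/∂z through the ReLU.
∂L/∂z = 0

h = ReLU(-2) = 0
Since z < 0: ∂h/∂z = 0
∂L/∂z = ∂L/∂h · ∂h/∂z = -5 × 0 = 0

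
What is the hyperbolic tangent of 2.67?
0.9905

tanh(2.67) = (e^(2.67) - e^(-2.67))/(e^(2.67) + e^(-2.67)) = 0.9905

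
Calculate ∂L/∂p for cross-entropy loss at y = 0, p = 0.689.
∂L/∂p = 3.215

∂L/∂p = -y/p + (1-y)/(1-p) = 0 + 1/0.311 = 3.215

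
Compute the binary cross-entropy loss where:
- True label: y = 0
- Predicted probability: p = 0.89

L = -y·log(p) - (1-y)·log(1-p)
L = 2.207

L = -0·log(0.89) - 1·log(0.11) = -log(0.11) = 2.207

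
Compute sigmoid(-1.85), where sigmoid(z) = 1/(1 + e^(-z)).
0.1359

sigmoid(-1.85) = 1/(1 + e^(1.85)) = 1/(1 + 6.36) = 0.1359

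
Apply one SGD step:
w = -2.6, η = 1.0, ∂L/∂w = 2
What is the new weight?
w_new = -4.6

w_new = w - η·∂L/∂w = -2.6 - 1.0×(2) = -2.6 - (2) = -4.6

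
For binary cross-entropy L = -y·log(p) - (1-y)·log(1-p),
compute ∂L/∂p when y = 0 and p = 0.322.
∂L/∂p = 1.475

∂L/∂p = -y/p + (1-y)/(1-p) = 0 + 1/0.678 = 1.475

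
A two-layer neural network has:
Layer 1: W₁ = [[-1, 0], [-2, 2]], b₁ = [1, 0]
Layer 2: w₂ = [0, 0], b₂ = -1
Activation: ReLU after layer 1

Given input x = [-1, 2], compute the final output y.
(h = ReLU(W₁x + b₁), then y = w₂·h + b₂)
y = -1

Layer 1 pre-activation: z₁ = [2, 6]
After ReLU: h = [2, 6]
Layer 2 output: y = 0×2 + 0×6 + -1 = -1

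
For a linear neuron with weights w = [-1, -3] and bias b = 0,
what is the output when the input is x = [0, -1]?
y = 3

y = (-1)(0) + (-3)(-1) + 0 = 3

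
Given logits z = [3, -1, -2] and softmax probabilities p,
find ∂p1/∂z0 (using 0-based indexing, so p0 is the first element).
∂p1/∂z0 = -0.01743

p = softmax(z) = [0.9756, 0.01787, 0.006573]
p1 = 0.01787, p0 = 0.9756

∂p1/∂z0 = -p1 × p0 = -0.01787 × 0.9756 = -0.01743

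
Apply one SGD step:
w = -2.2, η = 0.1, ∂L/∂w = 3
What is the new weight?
w_new = -2.5

w_new = w - η·∂L/∂w = -2.2 - 0.1×(3) = -2.2 - (0.3) = -2.5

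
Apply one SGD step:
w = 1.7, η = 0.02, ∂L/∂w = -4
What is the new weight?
w_new = 1.78

w_new = w - η·∂L/∂w = 1.7 - 0.02×(-4) = 1.7 - (-0.08) = 1.78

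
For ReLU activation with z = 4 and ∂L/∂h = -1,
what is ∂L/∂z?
∂L/∂z = -1

h = ReLU(4) = 4
Since z > 0: ∂h/∂z = 1
∂L/∂z = ∂L/∂h · ∂h/∂z = -1 × 1 = -1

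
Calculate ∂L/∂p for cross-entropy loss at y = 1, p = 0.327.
∂L/∂p = -3.058

∂L/∂p = -y/p + (1-y)/(1-p) = -1/0.327 + 0 = -3.058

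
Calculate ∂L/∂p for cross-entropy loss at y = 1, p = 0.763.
∂L/∂p = -1.311

∂L/∂p = -y/p + (1-y)/(1-p) = -1/0.763 + 0 = -1.311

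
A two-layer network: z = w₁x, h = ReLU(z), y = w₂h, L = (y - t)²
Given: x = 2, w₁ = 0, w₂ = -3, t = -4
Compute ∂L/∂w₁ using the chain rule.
∂L/∂w₁ = 0

Forward pass:
z = w₁x = 0×2 = 0
h = ReLU(0) = 0
y = w₂h = -3×0 = 0

Backward pass:
∂L/∂y = 2(y - t) = 2(0 - -4) = 8
∂y/∂h = w₂ = -3
∂h/∂z = 0 (ReLU derivative)
∂z/∂w₁ = x = 2

∂L/∂w₁ = 8 × -3 × 0 × 2 = 0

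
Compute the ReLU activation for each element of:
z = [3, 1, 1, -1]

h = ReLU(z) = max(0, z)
h = [3, 1, 1, 0]

ReLU applied element-wise: max(0,3)=3, max(0,1)=1, max(0,1)=1, max(0,-1)=0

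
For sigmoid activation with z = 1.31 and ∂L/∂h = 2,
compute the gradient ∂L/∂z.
∂L/∂z = 0.3347

σ(1.31) = 0.7875
σ'(1.31) = σ(1.31)(1 - σ(1.31)) = 0.7875 × 0.2125 = 0.1673
∂L/∂z = ∂L/∂h · σ'(z) = 2 × 0.1673 = 0.3347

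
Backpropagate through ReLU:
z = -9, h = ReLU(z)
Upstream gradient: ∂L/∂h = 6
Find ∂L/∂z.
∂L/∂z = 0

h = ReLU(-9) = 0
Since z < 0: ∂h/∂z = 0
∂L/∂z = ∂L/∂h · ∂h/∂z = 6 × 0 = 0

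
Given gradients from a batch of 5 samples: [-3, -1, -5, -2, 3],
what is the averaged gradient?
Average gradient = -1.6

Average = (1/5)(-3 + -1 + -5 + -2 + 3) = -8/5 = -1.6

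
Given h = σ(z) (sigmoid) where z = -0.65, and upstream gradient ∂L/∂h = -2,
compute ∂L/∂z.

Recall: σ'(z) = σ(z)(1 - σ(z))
∂L/∂z = -0.4507

σ(-0.65) = 0.343
σ'(-0.65) = σ(-0.65)(1 - σ(-0.65)) = 0.343 × 0.657 = 0.2253
∂L/∂z = ∂L/∂h · σ'(z) = -2 × 0.2253 = -0.4507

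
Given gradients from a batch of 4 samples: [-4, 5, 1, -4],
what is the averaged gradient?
Average gradient = -0.5

Average = (1/4)(-4 + 5 + 1 + -4) = -2/4 = -0.5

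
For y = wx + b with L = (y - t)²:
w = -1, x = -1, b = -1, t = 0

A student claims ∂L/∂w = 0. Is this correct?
Correct

y = (-1)(-1) + -1 = 0
∂L/∂y = 2(y - t) = 2(0 - 0) = 0
∂y/∂w = x = -1
∂L/∂w = 0 × -1 = 0

Claimed value: 0
Correct: The correct gradient is 0.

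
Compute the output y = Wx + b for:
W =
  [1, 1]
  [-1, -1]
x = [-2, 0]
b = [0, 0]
y = [-2, 2]

Wx = [1×-2 + 1×0, -1×-2 + -1×0]
   = [-2, 2]
y = Wx + b = [-2 + 0, 2 + 0] = [-2, 2]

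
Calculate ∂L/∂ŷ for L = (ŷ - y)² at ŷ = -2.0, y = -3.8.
∂L/∂ŷ = 3.6

∂L/∂ŷ = 2(ŷ - y) = 2(-2.0 - -3.8) = 2(1.8) = 3.6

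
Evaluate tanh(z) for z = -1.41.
-0.8875

tanh(-1.41) = (e^(-1.41) - e^(1.41))/(e^(-1.41) + e^(1.41)) = -0.8875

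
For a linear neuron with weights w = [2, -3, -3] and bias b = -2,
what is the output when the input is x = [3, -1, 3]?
y = -2

y = (2)(3) + (-3)(-1) + (-3)(3) + -2 = -2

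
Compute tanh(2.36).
0.9823

tanh(2.36) = (e^(2.36) - e^(-2.36))/(e^(2.36) + e^(-2.36)) = 0.9823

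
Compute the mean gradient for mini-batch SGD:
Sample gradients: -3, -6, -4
Average gradient = -4.333

Average = (1/3)(-3 + -6 + -4) = -13/3 = -4.333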